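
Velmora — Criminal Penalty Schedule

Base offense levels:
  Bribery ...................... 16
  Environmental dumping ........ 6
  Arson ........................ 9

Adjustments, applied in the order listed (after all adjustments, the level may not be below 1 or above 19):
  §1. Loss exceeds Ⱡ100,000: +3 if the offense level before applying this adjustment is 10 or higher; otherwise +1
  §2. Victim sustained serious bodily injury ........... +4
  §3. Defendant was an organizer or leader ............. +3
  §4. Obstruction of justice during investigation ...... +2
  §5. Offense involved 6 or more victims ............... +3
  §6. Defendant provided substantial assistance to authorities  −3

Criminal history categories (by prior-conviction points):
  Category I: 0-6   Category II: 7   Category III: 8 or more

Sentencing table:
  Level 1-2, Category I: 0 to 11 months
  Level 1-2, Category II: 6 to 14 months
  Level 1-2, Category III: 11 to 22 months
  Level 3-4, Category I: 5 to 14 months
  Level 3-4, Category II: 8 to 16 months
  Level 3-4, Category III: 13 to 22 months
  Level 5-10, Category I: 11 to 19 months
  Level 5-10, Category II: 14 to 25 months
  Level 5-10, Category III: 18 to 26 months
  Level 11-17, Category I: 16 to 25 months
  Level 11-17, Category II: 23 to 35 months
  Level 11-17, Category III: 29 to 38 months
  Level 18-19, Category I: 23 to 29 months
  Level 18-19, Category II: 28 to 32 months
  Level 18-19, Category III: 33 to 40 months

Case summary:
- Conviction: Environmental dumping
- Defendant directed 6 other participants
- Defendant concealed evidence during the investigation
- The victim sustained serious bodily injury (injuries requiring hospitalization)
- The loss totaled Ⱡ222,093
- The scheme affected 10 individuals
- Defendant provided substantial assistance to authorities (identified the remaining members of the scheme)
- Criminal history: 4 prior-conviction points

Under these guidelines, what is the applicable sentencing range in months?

16-25 months

Base offense level for environmental dumping: 6.
§1 applies (level before this adjustment is 6 < 10, so +1): 6 + 1 = 7.
§2 applies: 7 + 4 = 11.
§3 applies: 11 + 3 = 14.
§4 applies: 14 + 2 = 16.
§5 applies: 16 + 3 = 19.
§6 applies: 19 − 3 = 16.
Final offense level: 16.
Criminal history: 4 prior points → Category I (0-6).
Level 16 falls in the 11-17 band.
Grid: Level 11-17 × Category I = 16-25 months.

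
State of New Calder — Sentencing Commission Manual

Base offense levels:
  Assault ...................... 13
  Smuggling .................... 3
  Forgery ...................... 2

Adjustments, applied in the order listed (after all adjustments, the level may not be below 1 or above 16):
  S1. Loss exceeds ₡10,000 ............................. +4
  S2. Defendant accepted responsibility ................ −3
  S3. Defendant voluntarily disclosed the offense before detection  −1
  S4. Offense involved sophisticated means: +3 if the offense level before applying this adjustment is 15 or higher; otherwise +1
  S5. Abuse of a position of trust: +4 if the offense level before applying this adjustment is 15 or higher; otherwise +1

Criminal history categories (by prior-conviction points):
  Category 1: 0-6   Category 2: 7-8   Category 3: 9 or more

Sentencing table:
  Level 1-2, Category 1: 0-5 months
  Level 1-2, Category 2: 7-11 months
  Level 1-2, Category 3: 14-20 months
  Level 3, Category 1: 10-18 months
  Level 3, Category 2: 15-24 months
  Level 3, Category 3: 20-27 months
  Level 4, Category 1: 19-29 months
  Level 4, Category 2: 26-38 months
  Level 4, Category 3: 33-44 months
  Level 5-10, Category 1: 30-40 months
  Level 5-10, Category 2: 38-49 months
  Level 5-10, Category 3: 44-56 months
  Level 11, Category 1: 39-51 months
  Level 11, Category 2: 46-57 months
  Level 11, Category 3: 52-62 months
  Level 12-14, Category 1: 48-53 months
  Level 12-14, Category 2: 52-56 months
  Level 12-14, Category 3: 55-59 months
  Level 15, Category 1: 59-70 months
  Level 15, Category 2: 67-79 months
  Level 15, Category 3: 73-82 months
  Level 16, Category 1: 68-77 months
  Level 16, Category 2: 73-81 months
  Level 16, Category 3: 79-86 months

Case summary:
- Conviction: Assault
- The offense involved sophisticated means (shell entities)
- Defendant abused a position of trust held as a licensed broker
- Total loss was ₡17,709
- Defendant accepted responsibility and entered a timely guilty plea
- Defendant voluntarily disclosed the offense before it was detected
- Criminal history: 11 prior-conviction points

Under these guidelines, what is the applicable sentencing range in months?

73-82 months

Base offense level for assault: 13.
S1 applies: 13 + 4 = 17.
S2 applies: 17 − 3 = 14.
S3 applies: 14 − 1 = 13.
S4 applies (level before this adjustment is 13 < 15, so +1): 13 + 1 = 14.
S5 applies (level before this adjustment is 14 < 15, so +1): 14 + 1 = 15.
Final offense level: 15.
Criminal history: 11 prior points → Category 3 (9+).
Level 15 falls in the 15 band.
Grid: Level 15 × Category 3 = 73-82 months.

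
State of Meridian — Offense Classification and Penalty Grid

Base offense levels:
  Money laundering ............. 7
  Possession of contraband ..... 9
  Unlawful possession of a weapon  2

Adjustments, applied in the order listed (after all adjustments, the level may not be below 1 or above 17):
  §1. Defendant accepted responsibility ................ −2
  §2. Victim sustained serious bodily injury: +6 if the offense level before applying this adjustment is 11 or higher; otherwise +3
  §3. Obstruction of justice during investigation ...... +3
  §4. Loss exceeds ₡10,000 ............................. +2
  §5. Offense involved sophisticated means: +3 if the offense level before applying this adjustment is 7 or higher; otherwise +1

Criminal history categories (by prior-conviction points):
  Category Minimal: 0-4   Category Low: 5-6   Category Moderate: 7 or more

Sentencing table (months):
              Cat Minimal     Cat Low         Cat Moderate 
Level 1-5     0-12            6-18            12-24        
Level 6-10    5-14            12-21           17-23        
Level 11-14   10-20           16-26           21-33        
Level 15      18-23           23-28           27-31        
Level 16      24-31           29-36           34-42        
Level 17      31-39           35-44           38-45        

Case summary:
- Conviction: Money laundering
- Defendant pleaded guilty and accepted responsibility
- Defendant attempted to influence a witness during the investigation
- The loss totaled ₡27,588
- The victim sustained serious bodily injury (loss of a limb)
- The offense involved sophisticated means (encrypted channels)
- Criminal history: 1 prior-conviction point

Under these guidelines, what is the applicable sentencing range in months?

Base offense level for money laundering: 7.
§1 applies: 7 − 2 = 5.
§2 applies (level before this adjustment is 5 < 11, so +3): 5 + 3 = 8.
§3 applies: 8 + 3 = 11.
§4 applies: 11 + 2 = 13.
§5 applies (level before this adjustment is 13 ≥ 7, so +3): 13 + 3 = 16.
Final offense level: 16.
Criminal history: 1 prior point → Category Minimal (0-4).
Level 16 falls in the 16 band.
Grid: Level 16 × Category Minimal = 24-31 months.

24-31 months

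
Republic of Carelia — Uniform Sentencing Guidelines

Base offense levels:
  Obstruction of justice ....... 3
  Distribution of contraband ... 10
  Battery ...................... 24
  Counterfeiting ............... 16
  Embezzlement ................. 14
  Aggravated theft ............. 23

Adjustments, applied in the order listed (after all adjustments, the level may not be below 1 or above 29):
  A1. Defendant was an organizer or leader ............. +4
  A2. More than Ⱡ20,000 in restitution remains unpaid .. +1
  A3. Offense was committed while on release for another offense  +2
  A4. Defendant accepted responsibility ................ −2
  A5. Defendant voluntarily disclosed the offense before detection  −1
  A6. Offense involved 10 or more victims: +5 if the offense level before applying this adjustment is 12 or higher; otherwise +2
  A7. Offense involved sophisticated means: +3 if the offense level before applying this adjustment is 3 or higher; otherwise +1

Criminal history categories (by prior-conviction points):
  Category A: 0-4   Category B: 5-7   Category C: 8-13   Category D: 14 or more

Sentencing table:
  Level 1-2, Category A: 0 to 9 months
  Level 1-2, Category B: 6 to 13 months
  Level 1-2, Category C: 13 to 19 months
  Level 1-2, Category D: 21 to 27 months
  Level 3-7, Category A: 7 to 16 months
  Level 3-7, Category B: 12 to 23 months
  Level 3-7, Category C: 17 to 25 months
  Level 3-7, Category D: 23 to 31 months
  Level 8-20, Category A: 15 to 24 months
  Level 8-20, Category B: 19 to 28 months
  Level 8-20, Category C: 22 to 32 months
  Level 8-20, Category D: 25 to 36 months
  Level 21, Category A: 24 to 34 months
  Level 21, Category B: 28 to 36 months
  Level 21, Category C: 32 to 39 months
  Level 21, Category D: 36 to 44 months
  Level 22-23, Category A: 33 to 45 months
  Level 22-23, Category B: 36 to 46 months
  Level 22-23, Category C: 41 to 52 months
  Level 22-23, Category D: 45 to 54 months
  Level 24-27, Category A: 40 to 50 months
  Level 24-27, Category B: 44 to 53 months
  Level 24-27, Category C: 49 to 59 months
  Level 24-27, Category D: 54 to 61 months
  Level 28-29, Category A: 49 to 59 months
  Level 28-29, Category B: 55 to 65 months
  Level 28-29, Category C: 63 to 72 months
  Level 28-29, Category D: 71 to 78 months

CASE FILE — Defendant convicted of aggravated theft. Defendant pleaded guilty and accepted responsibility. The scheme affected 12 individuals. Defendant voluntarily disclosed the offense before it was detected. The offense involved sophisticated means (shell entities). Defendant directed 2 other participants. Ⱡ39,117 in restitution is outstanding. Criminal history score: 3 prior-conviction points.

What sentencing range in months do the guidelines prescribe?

Base offense level for aggravated theft: 23.
A1 applies: 23 + 4 = 27.
A2 applies: 27 + 1 = 28.
A4 applies: 28 − 2 = 26.
A5 applies: 26 − 1 = 25.
A6 applies (level before this adjustment is 25 ≥ 12, so +5): 25 + 5 = 30.
A7 applies (level before this adjustment is 30 ≥ 3, so +3): 30 + 3 = 33.
Level 33 exceeds the maximum of 29; capped at 29.
Final offense level: 29.
Criminal history: 3 prior points → Category A (0-4).
Level 29 falls in the 28-29 band.
Grid: Level 28-29 × Category A = 49-59 months.

49-59 months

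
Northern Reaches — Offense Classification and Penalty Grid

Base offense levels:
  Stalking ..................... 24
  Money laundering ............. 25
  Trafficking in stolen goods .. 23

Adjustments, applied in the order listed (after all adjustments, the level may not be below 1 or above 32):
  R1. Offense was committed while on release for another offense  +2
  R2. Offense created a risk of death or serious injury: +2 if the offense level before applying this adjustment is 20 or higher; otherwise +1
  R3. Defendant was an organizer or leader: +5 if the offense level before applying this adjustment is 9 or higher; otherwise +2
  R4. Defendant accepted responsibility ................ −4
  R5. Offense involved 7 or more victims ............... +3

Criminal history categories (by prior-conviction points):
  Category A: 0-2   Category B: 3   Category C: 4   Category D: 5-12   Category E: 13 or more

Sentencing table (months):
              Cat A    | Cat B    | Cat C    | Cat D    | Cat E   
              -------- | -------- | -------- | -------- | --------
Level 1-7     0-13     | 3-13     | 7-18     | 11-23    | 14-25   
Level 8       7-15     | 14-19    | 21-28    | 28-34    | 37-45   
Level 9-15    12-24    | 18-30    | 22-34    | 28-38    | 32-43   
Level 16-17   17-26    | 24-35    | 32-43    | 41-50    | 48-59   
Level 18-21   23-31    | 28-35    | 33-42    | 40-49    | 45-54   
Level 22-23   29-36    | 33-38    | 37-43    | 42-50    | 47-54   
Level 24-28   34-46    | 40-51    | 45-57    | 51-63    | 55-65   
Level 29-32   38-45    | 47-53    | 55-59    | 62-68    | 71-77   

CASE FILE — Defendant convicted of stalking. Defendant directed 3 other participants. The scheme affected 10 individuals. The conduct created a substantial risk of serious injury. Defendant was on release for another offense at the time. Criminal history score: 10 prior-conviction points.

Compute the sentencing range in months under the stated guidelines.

62-68 months

Base offense level for stalking: 24.
R1 applies: 24 + 2 = 26.
R2 applies (level before this adjustment is 26 ≥ 20, so +2): 26 + 2 = 28.
R3 applies (level before this adjustment is 28 ≥ 9, so +5): 28 + 5 = 33.
R5 applies: 33 + 3 = 36.
Level 36 exceeds the maximum of 32; capped at 32.
Final offense level: 32.
Criminal history: 10 prior points → Category D (5-12).
Level 32 falls in the 29-32 band.
Grid: Level 29-32 × Category D = 62-68 months.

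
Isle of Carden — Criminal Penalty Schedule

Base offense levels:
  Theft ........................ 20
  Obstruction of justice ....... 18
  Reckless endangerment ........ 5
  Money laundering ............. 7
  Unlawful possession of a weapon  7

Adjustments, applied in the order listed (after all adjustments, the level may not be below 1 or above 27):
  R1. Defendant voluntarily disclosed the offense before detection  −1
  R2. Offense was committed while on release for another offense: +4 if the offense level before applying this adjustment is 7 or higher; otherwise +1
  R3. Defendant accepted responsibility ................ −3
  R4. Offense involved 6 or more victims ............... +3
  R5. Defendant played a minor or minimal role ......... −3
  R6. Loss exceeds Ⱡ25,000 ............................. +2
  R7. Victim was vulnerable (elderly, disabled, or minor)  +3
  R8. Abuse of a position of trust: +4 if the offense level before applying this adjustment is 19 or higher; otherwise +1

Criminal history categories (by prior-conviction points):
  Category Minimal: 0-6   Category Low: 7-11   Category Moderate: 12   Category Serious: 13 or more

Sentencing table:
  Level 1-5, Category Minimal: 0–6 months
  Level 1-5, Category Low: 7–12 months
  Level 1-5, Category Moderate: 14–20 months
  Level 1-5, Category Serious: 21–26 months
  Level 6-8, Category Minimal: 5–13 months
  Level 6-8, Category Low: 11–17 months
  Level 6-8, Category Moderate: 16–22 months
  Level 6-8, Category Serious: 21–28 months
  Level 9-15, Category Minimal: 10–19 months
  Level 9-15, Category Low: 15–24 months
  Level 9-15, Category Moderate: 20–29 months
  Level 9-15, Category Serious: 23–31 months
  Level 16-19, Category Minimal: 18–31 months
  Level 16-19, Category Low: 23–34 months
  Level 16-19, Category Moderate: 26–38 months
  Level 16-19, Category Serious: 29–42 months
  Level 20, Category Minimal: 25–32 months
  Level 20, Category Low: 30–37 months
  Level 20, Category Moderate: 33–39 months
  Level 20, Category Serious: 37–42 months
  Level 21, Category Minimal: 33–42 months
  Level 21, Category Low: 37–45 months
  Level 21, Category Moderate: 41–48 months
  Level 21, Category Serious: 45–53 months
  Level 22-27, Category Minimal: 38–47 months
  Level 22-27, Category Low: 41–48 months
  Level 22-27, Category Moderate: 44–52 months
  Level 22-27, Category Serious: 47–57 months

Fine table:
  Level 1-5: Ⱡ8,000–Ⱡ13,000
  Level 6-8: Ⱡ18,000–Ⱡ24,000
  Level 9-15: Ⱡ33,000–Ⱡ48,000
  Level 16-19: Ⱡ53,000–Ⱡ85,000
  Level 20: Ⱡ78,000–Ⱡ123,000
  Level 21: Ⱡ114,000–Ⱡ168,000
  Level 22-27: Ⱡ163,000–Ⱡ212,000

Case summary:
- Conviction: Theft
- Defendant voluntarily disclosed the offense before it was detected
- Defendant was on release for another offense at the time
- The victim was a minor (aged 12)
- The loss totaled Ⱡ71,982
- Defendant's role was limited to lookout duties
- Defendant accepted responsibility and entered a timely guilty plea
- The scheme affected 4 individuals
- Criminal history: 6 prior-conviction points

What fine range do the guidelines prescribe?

Base offense level for theft: 20.
R1 applies: 20 − 1 = 19.
R2 applies (level before this adjustment is 19 ≥ 7, so +4): 19 + 4 = 23.
R3 applies: 23 − 3 = 20.
R4 does not apply.
R5 applies: 20 − 3 = 17.
R6 applies: 17 + 2 = 19.
R7 applies: 19 + 3 = 22.
Final offense level: 22.
Level 22 falls in the 22-27 band.
Fine table: Level 22-27 → Ⱡ163,000–Ⱡ212,000.

Ⱡ163,000–Ⱡ212,000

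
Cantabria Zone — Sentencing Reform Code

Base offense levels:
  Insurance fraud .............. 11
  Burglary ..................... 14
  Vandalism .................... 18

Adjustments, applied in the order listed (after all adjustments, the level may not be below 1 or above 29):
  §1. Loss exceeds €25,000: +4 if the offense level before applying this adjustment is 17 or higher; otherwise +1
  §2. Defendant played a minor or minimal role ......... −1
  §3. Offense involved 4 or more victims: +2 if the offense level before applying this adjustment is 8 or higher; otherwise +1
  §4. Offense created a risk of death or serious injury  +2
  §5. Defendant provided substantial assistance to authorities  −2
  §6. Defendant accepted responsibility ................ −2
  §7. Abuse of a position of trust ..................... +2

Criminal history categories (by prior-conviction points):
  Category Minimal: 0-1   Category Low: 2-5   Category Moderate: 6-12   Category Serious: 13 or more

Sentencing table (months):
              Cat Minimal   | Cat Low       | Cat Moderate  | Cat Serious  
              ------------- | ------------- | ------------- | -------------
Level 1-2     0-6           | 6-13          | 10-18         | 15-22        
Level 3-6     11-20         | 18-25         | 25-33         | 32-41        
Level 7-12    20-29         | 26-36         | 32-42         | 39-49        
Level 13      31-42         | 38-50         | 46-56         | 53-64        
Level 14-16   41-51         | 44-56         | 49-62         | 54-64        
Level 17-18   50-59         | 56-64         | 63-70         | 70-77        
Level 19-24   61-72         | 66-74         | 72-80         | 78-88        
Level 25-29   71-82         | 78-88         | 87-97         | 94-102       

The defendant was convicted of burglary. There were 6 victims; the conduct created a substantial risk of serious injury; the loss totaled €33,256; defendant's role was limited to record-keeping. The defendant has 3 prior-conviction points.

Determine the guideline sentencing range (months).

56-64 months

Base offense level for burglary: 14.
§1 applies (level before this adjustment is 14 < 17, so +1): 14 + 1 = 15.
§2 applies: 15 − 1 = 14.
§3 applies (level before this adjustment is 14 ≥ 8, so +2): 14 + 2 = 16.
§4 applies: 16 + 2 = 18.
§5 does not apply.
Final offense level: 18.
Criminal history: 3 prior points → Category Low (2-5).
Level 18 falls in the 17-18 band.
Grid: Level 17-18 × Category Low = 56-64 months.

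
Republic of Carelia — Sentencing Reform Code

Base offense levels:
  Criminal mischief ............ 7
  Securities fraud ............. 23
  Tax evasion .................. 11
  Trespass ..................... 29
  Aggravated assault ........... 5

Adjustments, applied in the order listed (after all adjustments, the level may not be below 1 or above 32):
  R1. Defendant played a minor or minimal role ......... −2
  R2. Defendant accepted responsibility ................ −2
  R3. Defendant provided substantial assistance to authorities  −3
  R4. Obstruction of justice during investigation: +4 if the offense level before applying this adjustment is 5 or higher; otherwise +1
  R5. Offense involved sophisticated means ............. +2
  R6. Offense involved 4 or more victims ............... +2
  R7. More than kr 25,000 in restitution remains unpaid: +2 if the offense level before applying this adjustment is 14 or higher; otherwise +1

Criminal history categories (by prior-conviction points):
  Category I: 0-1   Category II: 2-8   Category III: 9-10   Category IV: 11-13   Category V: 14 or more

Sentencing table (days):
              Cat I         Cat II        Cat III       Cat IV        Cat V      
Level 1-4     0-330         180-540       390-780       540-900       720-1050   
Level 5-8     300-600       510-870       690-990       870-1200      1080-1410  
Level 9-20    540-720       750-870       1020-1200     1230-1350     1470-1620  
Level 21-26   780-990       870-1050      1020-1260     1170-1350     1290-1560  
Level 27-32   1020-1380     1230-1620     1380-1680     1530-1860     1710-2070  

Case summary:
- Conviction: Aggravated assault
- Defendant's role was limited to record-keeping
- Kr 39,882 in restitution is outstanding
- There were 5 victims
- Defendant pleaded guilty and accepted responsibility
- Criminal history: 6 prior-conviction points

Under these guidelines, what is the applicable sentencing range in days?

Base offense level for aggravated assault: 5.
R1 applies: 5 − 2 = 3.
R2 applies: 3 − 2 = 1.
R6 applies: 1 + 2 = 3.
R7 applies (level before this adjustment is 3 < 14, so +1): 3 + 1 = 4.
Final offense level: 4.
Criminal history: 6 prior points → Category II (2-8).
Level 4 falls in the 1-4 band.
Grid: Level 1-4 × Category II = 180-540 days.

180-540 days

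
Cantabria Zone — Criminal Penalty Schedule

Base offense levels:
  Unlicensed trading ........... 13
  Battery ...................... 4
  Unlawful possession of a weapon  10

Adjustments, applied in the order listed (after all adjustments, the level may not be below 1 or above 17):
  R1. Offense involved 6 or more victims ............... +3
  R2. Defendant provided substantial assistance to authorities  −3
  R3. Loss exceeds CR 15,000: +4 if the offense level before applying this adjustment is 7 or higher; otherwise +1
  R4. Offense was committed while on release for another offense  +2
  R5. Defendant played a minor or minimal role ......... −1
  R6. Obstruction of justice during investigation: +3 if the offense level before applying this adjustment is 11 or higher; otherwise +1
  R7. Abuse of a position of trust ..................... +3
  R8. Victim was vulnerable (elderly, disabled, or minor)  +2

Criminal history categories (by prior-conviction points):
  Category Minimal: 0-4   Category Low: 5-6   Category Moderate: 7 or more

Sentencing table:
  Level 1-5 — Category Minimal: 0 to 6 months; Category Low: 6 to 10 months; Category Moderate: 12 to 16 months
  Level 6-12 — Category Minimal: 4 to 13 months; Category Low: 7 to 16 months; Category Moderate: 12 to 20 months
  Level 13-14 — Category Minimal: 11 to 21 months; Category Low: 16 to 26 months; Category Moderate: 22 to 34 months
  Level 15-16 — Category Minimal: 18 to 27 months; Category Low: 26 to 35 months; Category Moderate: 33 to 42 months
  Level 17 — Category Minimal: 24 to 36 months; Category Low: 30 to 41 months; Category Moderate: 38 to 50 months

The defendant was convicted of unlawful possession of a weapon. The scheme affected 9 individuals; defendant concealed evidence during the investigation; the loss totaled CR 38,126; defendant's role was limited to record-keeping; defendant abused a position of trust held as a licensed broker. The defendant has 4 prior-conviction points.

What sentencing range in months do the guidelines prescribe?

Base offense level for unlawful possession of a weapon: 10.
R1 applies: 10 + 3 = 13.
R2 does not apply.
R3 applies (level before this adjustment is 13 ≥ 7, so +4): 13 + 4 = 17.
R4 does not apply.
R5 applies: 17 − 1 = 16.
R6 applies (level before this adjustment is 16 ≥ 11, so +3): 16 + 3 = 19.
R7 applies: 19 + 3 = 22.
R8 does not apply.
Level 22 exceeds the maximum of 17; capped at 17.
Final offense level: 17.
Criminal history: 4 prior points → Category Minimal (0-4).
Level 17 falls in the 17 band.
Grid: Level 17 × Category Minimal = 24-36 months.

24-36 months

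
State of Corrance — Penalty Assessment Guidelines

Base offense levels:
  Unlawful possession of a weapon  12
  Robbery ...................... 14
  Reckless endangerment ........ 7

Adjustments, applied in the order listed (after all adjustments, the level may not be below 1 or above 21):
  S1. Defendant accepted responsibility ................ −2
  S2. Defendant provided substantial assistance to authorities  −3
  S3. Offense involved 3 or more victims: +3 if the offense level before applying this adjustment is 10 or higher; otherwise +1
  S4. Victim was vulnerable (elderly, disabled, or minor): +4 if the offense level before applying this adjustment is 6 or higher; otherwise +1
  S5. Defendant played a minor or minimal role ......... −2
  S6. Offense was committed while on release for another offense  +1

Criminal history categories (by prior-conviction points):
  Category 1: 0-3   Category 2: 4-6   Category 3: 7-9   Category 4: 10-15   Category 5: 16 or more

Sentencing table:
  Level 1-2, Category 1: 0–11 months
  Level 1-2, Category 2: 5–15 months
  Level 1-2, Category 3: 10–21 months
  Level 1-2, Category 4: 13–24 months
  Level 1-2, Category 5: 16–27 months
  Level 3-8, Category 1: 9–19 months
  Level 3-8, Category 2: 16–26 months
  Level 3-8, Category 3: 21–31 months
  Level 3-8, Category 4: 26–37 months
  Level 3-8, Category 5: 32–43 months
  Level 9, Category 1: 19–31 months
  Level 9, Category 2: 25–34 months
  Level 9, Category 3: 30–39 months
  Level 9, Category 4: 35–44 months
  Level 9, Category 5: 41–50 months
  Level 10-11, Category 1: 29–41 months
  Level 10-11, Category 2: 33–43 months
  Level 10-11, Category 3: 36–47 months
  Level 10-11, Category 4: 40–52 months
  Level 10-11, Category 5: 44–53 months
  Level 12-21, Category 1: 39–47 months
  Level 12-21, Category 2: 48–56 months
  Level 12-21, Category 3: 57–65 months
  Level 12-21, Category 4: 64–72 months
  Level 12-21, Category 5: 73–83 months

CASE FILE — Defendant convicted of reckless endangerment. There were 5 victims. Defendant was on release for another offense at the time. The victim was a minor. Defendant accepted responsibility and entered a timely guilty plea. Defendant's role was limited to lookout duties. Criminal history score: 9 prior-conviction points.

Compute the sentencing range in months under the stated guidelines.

30-39 months

Base offense level for reckless endangerment: 7.
S1 applies: 7 − 2 = 5.
S3 applies (level before this adjustment is 5 < 10, so +1): 5 + 1 = 6.
S4 applies (level before this adjustment is 6 ≥ 6, so +4): 6 + 4 = 10.
S5 applies: 10 − 2 = 8.
S6 applies: 8 + 1 = 9.
Final offense level: 9.
Criminal history: 9 prior points → Category 3 (7-9).
Level 9 falls in the 9 band.
Grid: Level 9 × Category 3 = 30-39 months.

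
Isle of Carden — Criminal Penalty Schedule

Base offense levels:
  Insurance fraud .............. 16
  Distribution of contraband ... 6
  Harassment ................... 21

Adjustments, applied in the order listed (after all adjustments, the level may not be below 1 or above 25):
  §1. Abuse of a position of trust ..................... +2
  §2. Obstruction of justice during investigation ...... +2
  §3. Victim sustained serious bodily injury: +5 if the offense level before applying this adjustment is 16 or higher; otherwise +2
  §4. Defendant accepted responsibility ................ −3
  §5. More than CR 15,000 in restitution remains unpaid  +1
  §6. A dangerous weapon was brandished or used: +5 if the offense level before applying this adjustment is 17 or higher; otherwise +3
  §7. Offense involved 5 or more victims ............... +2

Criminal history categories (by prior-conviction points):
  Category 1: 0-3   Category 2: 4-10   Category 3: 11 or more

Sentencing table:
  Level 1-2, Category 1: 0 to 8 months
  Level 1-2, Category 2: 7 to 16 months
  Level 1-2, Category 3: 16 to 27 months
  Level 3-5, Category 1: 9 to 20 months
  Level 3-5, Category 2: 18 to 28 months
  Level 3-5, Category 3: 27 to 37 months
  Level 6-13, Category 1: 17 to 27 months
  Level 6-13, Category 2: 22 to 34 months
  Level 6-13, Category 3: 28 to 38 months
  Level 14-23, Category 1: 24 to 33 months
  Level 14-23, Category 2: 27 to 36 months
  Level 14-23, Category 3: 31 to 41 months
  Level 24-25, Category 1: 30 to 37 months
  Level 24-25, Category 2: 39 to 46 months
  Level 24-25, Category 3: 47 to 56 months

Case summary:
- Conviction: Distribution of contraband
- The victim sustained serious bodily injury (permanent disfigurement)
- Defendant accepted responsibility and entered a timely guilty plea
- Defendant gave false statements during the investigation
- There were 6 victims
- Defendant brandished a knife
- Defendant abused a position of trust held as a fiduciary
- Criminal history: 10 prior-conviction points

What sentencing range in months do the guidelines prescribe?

27-36 months

Base offense level for distribution of contraband: 6.
§1 applies: 6 + 2 = 8.
§2 applies: 8 + 2 = 10.
§3 applies (level before this adjustment is 10 < 16, so +2): 10 + 2 = 12.
§4 applies: 12 − 3 = 9.
§5 does not apply.
§6 applies (level before this adjustment is 9 < 17, so +3): 9 + 3 = 12.
§7 applies: 12 + 2 = 14.
Final offense level: 14.
Criminal history: 10 prior points → Category 2 (4-10).
Level 14 falls in the 14-23 band.
Grid: Level 14-23 × Category 2 = 27-36 months.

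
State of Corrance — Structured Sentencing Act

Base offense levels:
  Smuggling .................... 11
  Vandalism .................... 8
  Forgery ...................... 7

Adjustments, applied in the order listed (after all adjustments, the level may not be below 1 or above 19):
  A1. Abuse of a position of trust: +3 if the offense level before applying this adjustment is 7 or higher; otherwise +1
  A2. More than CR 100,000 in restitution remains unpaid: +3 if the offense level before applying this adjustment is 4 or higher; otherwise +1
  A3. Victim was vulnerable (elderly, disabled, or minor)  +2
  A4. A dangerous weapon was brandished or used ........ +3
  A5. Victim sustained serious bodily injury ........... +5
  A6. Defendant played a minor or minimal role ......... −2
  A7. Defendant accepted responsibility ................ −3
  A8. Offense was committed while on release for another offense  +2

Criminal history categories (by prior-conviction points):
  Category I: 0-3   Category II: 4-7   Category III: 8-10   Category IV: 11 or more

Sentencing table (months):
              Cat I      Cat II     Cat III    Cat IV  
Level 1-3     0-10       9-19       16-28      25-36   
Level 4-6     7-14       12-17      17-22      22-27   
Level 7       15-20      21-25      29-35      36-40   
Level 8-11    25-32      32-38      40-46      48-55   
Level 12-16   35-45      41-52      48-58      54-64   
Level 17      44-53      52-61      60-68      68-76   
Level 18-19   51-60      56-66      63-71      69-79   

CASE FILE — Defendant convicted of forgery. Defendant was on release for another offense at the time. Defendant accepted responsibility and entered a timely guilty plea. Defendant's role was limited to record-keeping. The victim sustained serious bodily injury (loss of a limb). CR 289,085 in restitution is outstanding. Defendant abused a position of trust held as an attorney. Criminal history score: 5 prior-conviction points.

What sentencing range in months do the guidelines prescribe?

41-52 months

Base offense level for forgery: 7.
A1 applies (level before this adjustment is 7 ≥ 7, so +3): 7 + 3 = 10.
A2 applies (level before this adjustment is 10 ≥ 4, so +3): 10 + 3 = 13.
A3 does not apply.
A4 does not apply.
A5 applies: 13 + 5 = 18.
A6 applies: 18 − 2 = 16.
A7 applies: 16 − 3 = 13.
A8 applies: 13 + 2 = 15.
Final offense level: 15.
Criminal history: 5 prior points → Category II (4-7).
Level 15 falls in the 12-16 band.
Grid: Level 12-16 × Category II = 41-52 months.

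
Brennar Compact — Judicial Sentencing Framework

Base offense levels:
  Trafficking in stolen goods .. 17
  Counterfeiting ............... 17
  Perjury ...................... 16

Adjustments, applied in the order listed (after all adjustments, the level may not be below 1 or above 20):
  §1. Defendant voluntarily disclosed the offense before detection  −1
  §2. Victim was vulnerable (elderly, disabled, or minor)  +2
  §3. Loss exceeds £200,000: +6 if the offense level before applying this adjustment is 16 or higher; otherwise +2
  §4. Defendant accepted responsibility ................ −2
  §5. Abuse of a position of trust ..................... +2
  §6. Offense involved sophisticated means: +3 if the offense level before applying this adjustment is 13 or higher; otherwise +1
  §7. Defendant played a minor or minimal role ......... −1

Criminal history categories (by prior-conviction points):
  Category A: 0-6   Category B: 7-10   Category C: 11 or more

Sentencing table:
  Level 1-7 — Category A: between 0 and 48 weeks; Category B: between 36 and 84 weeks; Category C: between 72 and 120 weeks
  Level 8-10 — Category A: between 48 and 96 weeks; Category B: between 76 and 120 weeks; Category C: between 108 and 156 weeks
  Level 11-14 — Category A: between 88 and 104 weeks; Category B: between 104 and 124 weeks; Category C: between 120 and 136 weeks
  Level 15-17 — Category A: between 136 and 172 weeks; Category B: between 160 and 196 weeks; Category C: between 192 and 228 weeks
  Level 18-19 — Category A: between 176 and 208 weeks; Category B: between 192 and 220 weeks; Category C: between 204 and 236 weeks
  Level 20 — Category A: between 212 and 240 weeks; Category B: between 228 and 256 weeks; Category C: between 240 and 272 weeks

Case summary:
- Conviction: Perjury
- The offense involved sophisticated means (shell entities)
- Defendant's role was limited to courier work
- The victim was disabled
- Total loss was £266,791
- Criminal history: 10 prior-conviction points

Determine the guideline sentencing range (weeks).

Base offense level for perjury: 16.
§2 applies: 16 + 2 = 18.
§3 applies (level before this adjustment is 18 ≥ 16, so +6): 18 + 6 = 24.
§4 does not apply.
§5 does not apply.
§6 applies (level before this adjustment is 24 ≥ 13, so +3): 24 + 3 = 27.
§7 applies: 27 − 1 = 26.
Level 26 exceeds the maximum of 20; capped at 20.
Final offense level: 20.
Criminal history: 10 prior points → Category B (7-10).
Level 20 falls in the 20 band.
Grid: Level 20 × Category B = 228-256 weeks.

228-256 weeks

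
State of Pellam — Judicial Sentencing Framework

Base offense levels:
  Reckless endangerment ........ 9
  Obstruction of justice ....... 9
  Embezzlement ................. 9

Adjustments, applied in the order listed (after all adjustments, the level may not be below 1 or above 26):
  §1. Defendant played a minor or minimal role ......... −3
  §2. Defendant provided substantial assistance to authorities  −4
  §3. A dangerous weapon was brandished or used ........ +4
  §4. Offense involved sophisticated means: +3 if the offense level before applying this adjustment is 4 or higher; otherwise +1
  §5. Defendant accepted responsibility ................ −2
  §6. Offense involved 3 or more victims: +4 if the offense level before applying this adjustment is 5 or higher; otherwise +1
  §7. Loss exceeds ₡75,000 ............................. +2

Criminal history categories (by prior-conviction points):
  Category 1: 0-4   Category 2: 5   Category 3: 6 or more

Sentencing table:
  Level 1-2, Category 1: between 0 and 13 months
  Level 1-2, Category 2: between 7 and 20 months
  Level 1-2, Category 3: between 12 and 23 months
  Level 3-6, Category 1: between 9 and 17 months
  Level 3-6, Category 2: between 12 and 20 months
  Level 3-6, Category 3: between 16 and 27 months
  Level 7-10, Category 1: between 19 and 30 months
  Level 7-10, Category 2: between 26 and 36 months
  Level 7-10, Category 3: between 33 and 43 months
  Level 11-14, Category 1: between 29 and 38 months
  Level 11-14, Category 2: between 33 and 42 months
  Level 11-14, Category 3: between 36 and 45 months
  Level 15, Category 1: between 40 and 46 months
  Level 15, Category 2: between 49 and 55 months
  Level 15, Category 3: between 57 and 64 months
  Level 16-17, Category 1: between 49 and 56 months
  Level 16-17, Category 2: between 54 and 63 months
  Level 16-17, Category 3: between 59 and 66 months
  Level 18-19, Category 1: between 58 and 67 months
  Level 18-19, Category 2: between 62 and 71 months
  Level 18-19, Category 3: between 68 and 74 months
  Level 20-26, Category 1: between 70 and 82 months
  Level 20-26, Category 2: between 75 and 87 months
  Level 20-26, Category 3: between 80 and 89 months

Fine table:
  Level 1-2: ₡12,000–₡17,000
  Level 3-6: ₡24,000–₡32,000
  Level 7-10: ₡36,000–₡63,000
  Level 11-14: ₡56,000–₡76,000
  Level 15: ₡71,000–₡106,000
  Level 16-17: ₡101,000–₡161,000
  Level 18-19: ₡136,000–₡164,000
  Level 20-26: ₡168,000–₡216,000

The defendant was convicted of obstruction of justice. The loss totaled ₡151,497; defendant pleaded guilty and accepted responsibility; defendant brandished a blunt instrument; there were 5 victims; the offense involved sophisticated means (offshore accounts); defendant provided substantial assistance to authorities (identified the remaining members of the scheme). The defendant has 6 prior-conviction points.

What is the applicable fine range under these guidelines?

Base offense level for obstruction of justice: 9.
§2 applies: 9 − 4 = 5.
§3 applies: 5 + 4 = 9.
§4 applies (level before this adjustment is 9 ≥ 4, so +3): 9 + 3 = 12.
§5 applies: 12 − 2 = 10.
§6 applies (level before this adjustment is 10 ≥ 5, so +4): 10 + 4 = 14.
§7 applies: 14 + 2 = 16.
Final offense level: 16.
Level 16 falls in the 16-17 band.
Fine table: Level 16-17 → ₡101,000–₡161,000.

₡101,000–₡161,000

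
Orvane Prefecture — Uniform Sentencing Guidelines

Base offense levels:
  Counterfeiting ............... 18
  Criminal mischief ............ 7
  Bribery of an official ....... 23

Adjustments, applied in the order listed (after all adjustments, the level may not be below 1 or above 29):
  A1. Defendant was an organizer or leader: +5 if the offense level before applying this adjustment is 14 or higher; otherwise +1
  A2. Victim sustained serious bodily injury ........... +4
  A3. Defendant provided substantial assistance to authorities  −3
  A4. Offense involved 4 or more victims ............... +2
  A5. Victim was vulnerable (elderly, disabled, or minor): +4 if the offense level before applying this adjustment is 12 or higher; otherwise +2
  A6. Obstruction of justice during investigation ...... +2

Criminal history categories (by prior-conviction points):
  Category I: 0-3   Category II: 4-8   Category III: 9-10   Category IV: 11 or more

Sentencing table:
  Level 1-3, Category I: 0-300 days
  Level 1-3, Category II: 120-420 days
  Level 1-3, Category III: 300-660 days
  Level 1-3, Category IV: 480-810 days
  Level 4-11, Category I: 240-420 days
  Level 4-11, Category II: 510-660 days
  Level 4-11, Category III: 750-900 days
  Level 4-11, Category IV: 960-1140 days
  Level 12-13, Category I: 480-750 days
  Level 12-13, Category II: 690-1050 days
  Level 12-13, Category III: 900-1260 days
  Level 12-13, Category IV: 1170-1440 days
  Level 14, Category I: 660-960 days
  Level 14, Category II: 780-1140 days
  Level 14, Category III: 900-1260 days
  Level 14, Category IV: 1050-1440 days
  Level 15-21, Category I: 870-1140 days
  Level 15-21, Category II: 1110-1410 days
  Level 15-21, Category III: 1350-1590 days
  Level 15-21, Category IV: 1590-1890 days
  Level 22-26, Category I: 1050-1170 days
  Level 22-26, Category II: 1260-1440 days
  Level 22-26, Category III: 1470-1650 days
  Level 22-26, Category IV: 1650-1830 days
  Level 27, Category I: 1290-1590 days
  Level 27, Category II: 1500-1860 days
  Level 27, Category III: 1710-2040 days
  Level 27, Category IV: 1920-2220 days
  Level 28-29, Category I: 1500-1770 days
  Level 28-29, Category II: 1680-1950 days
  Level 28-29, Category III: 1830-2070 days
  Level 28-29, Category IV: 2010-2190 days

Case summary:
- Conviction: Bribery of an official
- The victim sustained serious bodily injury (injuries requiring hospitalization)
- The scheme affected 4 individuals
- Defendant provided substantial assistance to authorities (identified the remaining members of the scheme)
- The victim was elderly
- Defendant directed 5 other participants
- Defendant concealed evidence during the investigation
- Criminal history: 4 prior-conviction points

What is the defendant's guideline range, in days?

Base offense level for bribery of an official: 23.
A1 applies (level before this adjustment is 23 ≥ 14, so +5): 23 + 5 = 28.
A2 applies: 28 + 4 = 32.
A3 applies: 32 − 3 = 29.
A4 applies: 29 + 2 = 31.
A5 applies (level before this adjustment is 31 ≥ 12, so +4): 31 + 4 = 35.
A6 applies: 35 + 2 = 37.
Level 37 exceeds the maximum of 29; capped at 29.
Final offense level: 29.
Criminal history: 4 prior points → Category II (4-8).
Level 29 falls in the 28-29 band.
Grid: Level 28-29 × Category II = 1680-1950 days.

1680-1950 days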